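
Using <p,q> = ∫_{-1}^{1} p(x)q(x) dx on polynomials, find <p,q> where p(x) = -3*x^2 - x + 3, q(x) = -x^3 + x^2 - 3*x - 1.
<p,q> = -4/5

Expand the product: p(x)·q(x) = 3*x^5 - 2*x^4 + 5*x^3 + 9*x^2 - 8*x - 3.
∫_{-1}^{1} of each monomial x^k gives [2/(k+1) if k even, 0 if k odd]. Integrating term-by-term (or equivalently evaluating the antiderivative F(x) = x^6/2 - 2*x^5/5 + 5*x^4/4 + 3*x^3 - 4*x^2 - 3*x at the endpoints):
  F(1) − F(−1) = -53/20 − (-37/20) = -4/5.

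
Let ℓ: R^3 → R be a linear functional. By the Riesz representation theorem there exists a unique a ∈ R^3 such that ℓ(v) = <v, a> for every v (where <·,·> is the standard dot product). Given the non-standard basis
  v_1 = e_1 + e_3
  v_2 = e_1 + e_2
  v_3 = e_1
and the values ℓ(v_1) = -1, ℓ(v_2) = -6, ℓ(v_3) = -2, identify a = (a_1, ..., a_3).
a = (-2, -4, 1)

Write a = (a_1, ..., a_3) in the standard basis. For each basis vector v_i, ℓ(v_i) = <v_i, a> is a linear equation in the a_j's. Collect the n equations into a matrix system V a = ℓ, where row i of V is v_i (expressed in the standard basis). Since V is invertible (lower-triangular with 1s on the diagonal, up to permutation), solve by back-substitution:
  V =
[[1, 0, 1],
 [1, 1, 0],
 [1, 0, 0]]
  V a = (-1, -6, -2)
Solving gives a = (-2, -4, 1).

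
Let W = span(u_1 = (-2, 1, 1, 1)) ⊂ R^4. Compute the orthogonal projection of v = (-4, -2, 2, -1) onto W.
proj_W(v) = (-2, 1, 1, 1)

Set up U = [u_1 | ... | u_1] ∈ R^(4×1). The projector onto W = col(U) is P = U (U^T U)^(-1) U^T.
Compute U^T U =
  [7],
and U^T v = (7).
Solve U^T U · c = U^T v for the coefficients: c = (1). The projection is proj_W(v) = U c.
Check: (v - proj_W(v)) · u_1 = 0  (should be 0).
Result: proj_W(v) = (-2, 1, 1, 1).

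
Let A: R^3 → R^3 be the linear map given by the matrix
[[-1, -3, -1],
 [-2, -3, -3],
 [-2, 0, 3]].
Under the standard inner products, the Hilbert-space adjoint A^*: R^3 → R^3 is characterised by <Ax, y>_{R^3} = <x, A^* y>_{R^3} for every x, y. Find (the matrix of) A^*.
A^* = A^T =
[[-1, -2, -2],
 [-3, -3, 0],
 [-1, -3, 3]]

For real matrices with standard dot products, the defining identity <Ax, y> = <x, A^* y> gives (Ax)^T y = x^T (A^*) y, i.e. x^T A^T y = x^T (A^*) y. Since this holds for all x, y, we must have A^* = A^T. Therefore
A^* =
[[-1, -2, -2],
 [-3, -3, 0],
 [-1, -3, 3]].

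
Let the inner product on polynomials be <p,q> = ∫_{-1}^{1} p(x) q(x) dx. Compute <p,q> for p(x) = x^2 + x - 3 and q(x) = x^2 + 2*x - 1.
<p,q> = 76/15

Expand the product: p(x)·q(x) = x^4 + 3*x^3 - 2*x^2 - 7*x + 3.
∫_{-1}^{1} of each monomial x^k gives [2/(k+1) if k even, 0 if k odd]. Integrating term-by-term (or equivalently evaluating the antiderivative F(x) = x^5/5 + 3*x^4/4 - 2*x^3/3 - 7*x^2/2 + 3*x at the endpoints):
  F(1) − F(−1) = -13/60 − (-317/60) = 76/15.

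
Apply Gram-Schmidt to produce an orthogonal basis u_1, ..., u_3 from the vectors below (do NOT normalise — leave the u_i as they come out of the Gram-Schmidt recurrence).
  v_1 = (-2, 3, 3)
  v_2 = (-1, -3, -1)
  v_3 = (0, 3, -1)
Orthogonal basis:
  u_1 = (-2, 3, 3)
  u_2 = (-21/11, -18/11, 4/11)
  u_3 = (-72/71, 60/71, -108/71)

Apply the Gram-Schmidt recurrence
  u_1 = v_1
  u_i = v_i − Σ_{j<i} ((v_i · u_j) / (u_j · u_j)) · u_j.

Step by step this gives:
  u_1 = (-2, 3, 3)
  u_2 = (-21/11, -18/11, 4/11)
  u_3 = (-72/71, 60/71, -108/71)

Orthogonality check:
  u_2 · u_1 = 0 (should be 0)
  u_3 · u_1 = 0 (should be 0)
  u_3 · u_2 = 0 (should be 0)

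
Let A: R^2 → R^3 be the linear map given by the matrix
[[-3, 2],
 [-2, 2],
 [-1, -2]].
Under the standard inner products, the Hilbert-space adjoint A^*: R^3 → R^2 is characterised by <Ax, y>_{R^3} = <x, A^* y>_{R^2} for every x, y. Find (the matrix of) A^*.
A^* = A^T =
[[-3, -2, -1],
 [2, 2, -2]]

For real matrices with standard dot products, the defining identity <Ax, y> = <x, A^* y> gives (Ax)^T y = x^T (A^*) y, i.e. x^T A^T y = x^T (A^*) y. Since this holds for all x, y, we must have A^* = A^T. Therefore
A^* =
[[-3, -2, -1],
 [2, 2, -2]].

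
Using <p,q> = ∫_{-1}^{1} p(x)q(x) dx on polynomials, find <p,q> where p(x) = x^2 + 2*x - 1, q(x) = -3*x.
<p,q> = -4

Expand the product: p(x)·q(x) = -3*x^3 - 6*x^2 + 3*x.
∫_{-1}^{1} of each monomial x^k gives [2/(k+1) if k even, 0 if k odd]. Integrating term-by-term (or equivalently evaluating the antiderivative F(x) = -3*x^4/4 - 2*x^3 + 3*x^2/2 at the endpoints):
  F(1) − F(−1) = -5/4 − (11/4) = -4.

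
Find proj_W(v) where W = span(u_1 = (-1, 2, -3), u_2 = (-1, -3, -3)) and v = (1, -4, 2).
proj_W(v) = (7/10, -4, 21/10)

Set up U = [u_1 | ... | u_2] ∈ R^(3×2). The projector onto W = col(U) is P = U (U^T U)^(-1) U^T.
Compute U^T U =
  [14, 4]
  [4, 19],
and U^T v = (-15, 5).
Solve U^T U · c = U^T v for the coefficients: c = (-61/50, 13/25). The projection is proj_W(v) = U c.
Check: (v - proj_W(v)) · u_1 = 0  (should be 0).
Check: (v - proj_W(v)) · u_2 = 0  (should be 0).
Result: proj_W(v) = (7/10, -4, 21/10).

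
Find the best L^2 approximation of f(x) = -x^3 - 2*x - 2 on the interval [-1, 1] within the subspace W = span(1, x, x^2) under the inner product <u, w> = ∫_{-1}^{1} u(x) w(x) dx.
g(x) = -13*x/5 - 2

The best approximation g ∈ W is the orthogonal projection of f onto W. Writing g = a_0 + a_1 x + a_2 x^2, the coefficients solve the normal equations G · a = b where
  G_{ij} = <φ_i, φ_j> and b_i = <f, φ_i>, with φ_0 = 1, φ_1 = x, φ_2 = x^2.
G =
  [2, 0, 2/3]
  [0, 2/3, 0]
  [2/3, 0, 2/5],
b = (-4, -26/15, -4/3).
Solving gives a_0 = -2, a_1 = -13/5, a_2 = 0, so
  g(x) = -13*x/5 - 2.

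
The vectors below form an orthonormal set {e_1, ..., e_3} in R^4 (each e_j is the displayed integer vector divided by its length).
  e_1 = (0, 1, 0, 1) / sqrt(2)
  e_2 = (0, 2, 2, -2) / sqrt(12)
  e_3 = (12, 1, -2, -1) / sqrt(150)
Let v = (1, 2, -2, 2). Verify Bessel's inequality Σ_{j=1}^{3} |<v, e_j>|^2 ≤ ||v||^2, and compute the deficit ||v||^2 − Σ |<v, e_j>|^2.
Σ |<v, e_j>|^2 = 276/25; ||v||^2 = 13; deficit = 49/25

Write each e_j = u_j / sqrt(<u_j, u_j>) where u_j is the displayed integer vector. Then <v, e_j> = <v, u_j> / sqrt(<u_j, u_j>), so |<v, e_j>|^2 = <v, u_j>^2 / <u_j, u_j>.
Coefficients: <v, e_1> = 4/sqrt(2), <v, e_2> = -4/sqrt(12), <v, e_3> = 16/sqrt(150).
Square and sum: Σ |<v, e_j>|^2 = 276/25.
Compute ||v||^2 = v·v = 13.
Deficit = 13 − 276/25 = 49/25 ≥ 0, confirming Bessel's inequality. (The deficit equals ||v − Σ <v,e_j> e_j||^2, the squared distance from v to span{e_j}.)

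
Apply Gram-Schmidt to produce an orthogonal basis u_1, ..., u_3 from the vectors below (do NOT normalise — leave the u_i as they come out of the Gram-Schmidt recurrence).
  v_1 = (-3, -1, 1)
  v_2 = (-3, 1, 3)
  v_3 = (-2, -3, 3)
Orthogonal basis:
  u_1 = (-3, -1, 1)
  u_2 = (0, 2, 2)
  u_3 = (14/11, -21/11, 21/11)

Apply the Gram-Schmidt recurrence
  u_1 = v_1
  u_i = v_i − Σ_{j<i} ((v_i · u_j) / (u_j · u_j)) · u_j.

Step by step this gives:
  u_1 = (-3, -1, 1)
  u_2 = (0, 2, 2)
  u_3 = (14/11, -21/11, 21/11)

Orthogonality check:
  u_2 · u_1 = 0 (should be 0)
  u_3 · u_1 = 0 (should be 0)
  u_3 · u_2 = 0 (should be 0)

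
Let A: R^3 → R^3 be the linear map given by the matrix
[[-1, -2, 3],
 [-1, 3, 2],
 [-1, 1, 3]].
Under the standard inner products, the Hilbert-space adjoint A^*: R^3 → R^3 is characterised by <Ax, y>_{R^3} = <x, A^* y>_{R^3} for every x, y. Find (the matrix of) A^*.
A^* = A^T =
[[-1, -1, -1],
 [-2, 3, 1],
 [3, 2, 3]]

For real matrices with standard dot products, the defining identity <Ax, y> = <x, A^* y> gives (Ax)^T y = x^T (A^*) y, i.e. x^T A^T y = x^T (A^*) y. Since this holds for all x, y, we must have A^* = A^T. Therefore
A^* =
[[-1, -1, -1],
 [-2, 3, 1],
 [3, 2, 3]].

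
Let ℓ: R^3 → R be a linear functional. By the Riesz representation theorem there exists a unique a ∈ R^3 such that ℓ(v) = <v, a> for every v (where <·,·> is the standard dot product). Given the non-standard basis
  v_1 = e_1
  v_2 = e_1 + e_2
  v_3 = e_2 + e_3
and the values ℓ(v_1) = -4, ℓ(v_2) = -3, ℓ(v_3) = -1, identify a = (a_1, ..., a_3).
a = (-4, 1, -2)

Write a = (a_1, ..., a_3) in the standard basis. For each basis vector v_i, ℓ(v_i) = <v_i, a> is a linear equation in the a_j's. Collect the n equations into a matrix system V a = ℓ, where row i of V is v_i (expressed in the standard basis). Since V is invertible (lower-triangular with 1s on the diagonal, up to permutation), solve by back-substitution:
  V =
[[1, 0, 0],
 [1, 1, 0],
 [0, 1, 1]]
  V a = (-4, -3, -1)
Solving gives a = (-4, 1, -2).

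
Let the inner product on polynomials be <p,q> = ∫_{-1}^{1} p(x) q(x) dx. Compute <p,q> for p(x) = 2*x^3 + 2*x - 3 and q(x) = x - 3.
<p,q> = 302/15

Expand the product: p(x)·q(x) = 2*x^4 - 6*x^3 + 2*x^2 - 9*x + 9.
∫_{-1}^{1} of each monomial x^k gives [2/(k+1) if k even, 0 if k odd]. Integrating term-by-term (or equivalently evaluating the antiderivative F(x) = 2*x^5/5 - 3*x^4/2 + 2*x^3/3 - 9*x^2/2 + 9*x at the endpoints):
  F(1) − F(−1) = 61/15 − (-241/15) = 302/15.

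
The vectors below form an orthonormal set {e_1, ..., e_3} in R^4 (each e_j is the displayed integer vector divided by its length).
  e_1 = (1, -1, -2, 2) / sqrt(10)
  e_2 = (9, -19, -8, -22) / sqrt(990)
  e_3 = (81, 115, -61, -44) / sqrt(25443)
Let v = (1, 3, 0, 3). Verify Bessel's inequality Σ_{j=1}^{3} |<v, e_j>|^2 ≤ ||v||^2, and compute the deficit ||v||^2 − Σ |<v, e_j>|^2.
Σ |<v, e_j>|^2 = 4658/257; ||v||^2 = 19; deficit = 225/257

Write each e_j = u_j / sqrt(<u_j, u_j>) where u_j is the displayed integer vector. Then <v, e_j> = <v, u_j> / sqrt(<u_j, u_j>), so |<v, e_j>|^2 = <v, u_j>^2 / <u_j, u_j>.
Coefficients: <v, e_1> = 4/sqrt(10), <v, e_2> = -114/sqrt(990), <v, e_3> = 294/sqrt(25443).
Square and sum: Σ |<v, e_j>|^2 = 4658/257.
Compute ||v||^2 = v·v = 19.
Deficit = 19 − 4658/257 = 225/257 ≥ 0, confirming Bessel's inequality. (The deficit equals ||v − Σ <v,e_j> e_j||^2, the squared distance from v to span{e_j}.)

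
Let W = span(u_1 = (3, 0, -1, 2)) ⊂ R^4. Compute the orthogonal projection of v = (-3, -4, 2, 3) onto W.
proj_W(v) = (-15/14, 0, 5/14, -5/7)

Set up U = [u_1 | ... | u_1] ∈ R^(4×1). The projector onto W = col(U) is P = U (U^T U)^(-1) U^T.
Compute U^T U =
  [14],
and U^T v = (-5).
Solve U^T U · c = U^T v for the coefficients: c = (-5/14). The projection is proj_W(v) = U c.
Check: (v - proj_W(v)) · u_1 = 0  (should be 0).
Result: proj_W(v) = (-15/14, 0, 5/14, -5/7).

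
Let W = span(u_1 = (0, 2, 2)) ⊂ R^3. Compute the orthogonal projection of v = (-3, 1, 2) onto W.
proj_W(v) = (0, 3/2, 3/2)

Set up U = [u_1 | ... | u_1] ∈ R^(3×1). The projector onto W = col(U) is P = U (U^T U)^(-1) U^T.
Compute U^T U =
  [8],
and U^T v = (6).
Solve U^T U · c = U^T v for the coefficients: c = (3/4). The projection is proj_W(v) = U c.
Check: (v - proj_W(v)) · u_1 = 0  (should be 0).
Result: proj_W(v) = (0, 3/2, 3/2).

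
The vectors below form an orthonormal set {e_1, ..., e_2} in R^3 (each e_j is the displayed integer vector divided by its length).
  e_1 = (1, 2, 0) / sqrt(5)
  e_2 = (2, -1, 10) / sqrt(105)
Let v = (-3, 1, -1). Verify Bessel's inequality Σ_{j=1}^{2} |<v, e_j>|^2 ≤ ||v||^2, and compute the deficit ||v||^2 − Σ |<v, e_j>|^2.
Σ |<v, e_j>|^2 = 62/21; ||v||^2 = 11; deficit = 169/21

Write each e_j = u_j / sqrt(<u_j, u_j>) where u_j is the displayed integer vector. Then <v, e_j> = <v, u_j> / sqrt(<u_j, u_j>), so |<v, e_j>|^2 = <v, u_j>^2 / <u_j, u_j>.
Coefficients: <v, e_1> = -1/sqrt(5), <v, e_2> = -17/sqrt(105).
Square and sum: Σ |<v, e_j>|^2 = 62/21.
Compute ||v||^2 = v·v = 11.
Deficit = 11 − 62/21 = 169/21 ≥ 0, confirming Bessel's inequality. (The deficit equals ||v − Σ <v,e_j> e_j||^2, the squared distance from v to span{e_j}.)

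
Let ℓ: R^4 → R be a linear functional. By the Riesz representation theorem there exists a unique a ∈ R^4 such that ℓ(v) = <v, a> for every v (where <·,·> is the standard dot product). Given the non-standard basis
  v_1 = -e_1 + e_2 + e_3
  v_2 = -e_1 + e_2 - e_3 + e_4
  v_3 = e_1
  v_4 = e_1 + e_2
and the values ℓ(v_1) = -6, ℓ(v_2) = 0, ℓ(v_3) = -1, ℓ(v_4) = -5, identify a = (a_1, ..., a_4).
a = (-1, -4, -3, 0)

Write a = (a_1, ..., a_4) in the standard basis. For each basis vector v_i, ℓ(v_i) = <v_i, a> is a linear equation in the a_j's. Collect the n equations into a matrix system V a = ℓ, where row i of V is v_i (expressed in the standard basis). Since V is invertible (lower-triangular with 1s on the diagonal, up to permutation), solve by back-substitution:
  V =
[[-1, 1, 1, 0],
 [-1, 1, -1, 1],
 [1, 0, 0, 0],
 [1, 1, 0, 0]]
  V a = (-6, 0, -1, -5)
Solving gives a = (-1, -4, -3, 0).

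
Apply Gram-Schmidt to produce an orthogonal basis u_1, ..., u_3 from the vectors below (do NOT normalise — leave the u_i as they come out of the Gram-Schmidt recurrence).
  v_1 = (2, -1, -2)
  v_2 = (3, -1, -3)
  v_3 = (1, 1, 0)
Orthogonal basis:
  u_1 = (2, -1, -2)
  u_2 = (1/9, 4/9, -1/9)
  u_3 = (1/2, 0, 1/2)

Apply the Gram-Schmidt recurrence
  u_1 = v_1
  u_i = v_i − Σ_{j<i} ((v_i · u_j) / (u_j · u_j)) · u_j.

Step by step this gives:
  u_1 = (2, -1, -2)
  u_2 = (1/9, 4/9, -1/9)
  u_3 = (1/2, 0, 1/2)

Orthogonality check:
  u_2 · u_1 = 0 (should be 0)
  u_3 · u_1 = 0 (should be 0)
  u_3 · u_2 = 0 (should be 0)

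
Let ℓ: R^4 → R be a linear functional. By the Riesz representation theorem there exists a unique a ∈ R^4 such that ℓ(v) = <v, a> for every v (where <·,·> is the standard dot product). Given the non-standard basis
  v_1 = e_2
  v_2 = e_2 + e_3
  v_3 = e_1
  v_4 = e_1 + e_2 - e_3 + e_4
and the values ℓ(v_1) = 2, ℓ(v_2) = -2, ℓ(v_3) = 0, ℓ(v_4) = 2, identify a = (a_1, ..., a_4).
a = (0, 2, -4, -4)

Write a = (a_1, ..., a_4) in the standard basis. For each basis vector v_i, ℓ(v_i) = <v_i, a> is a linear equation in the a_j's. Collect the n equations into a matrix system V a = ℓ, where row i of V is v_i (expressed in the standard basis). Since V is invertible (lower-triangular with 1s on the diagonal, up to permutation), solve by back-substitution:
  V =
[[0, 1, 0, 0],
 [0, 1, 1, 0],
 [1, 0, 0, 0],
 [1, 1, -1, 1]]
  V a = (2, -2, 0, 2)
Solving gives a = (0, 2, -4, -4).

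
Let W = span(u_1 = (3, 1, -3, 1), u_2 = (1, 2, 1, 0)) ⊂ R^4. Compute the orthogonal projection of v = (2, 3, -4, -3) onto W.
proj_W(v) = (86/29, 47/29, -64/29, 25/29)

Set up U = [u_1 | ... | u_2] ∈ R^(4×2). The projector onto W = col(U) is P = U (U^T U)^(-1) U^T.
Compute U^T U =
  [20, 2]
  [2, 6],
and U^T v = (18, 4).
Solve U^T U · c = U^T v for the coefficients: c = (25/29, 11/29). The projection is proj_W(v) = U c.
Check: (v - proj_W(v)) · u_1 = 0  (should be 0).
Check: (v - proj_W(v)) · u_2 = 0  (should be 0).
Result: proj_W(v) = (86/29, 47/29, -64/29, 25/29).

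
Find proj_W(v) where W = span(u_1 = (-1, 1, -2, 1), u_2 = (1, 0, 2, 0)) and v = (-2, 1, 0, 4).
proj_W(v) = (-2/5, 5/2, -4/5, 5/2)

Set up U = [u_1 | ... | u_2] ∈ R^(4×2). The projector onto W = col(U) is P = U (U^T U)^(-1) U^T.
Compute U^T U =
  [7, -5]
  [-5, 5],
and U^T v = (7, -2).
Solve U^T U · c = U^T v for the coefficients: c = (5/2, 21/10). The projection is proj_W(v) = U c.
Check: (v - proj_W(v)) · u_1 = 0  (should be 0).
Check: (v - proj_W(v)) · u_2 = 0  (should be 0).
Result: proj_W(v) = (-2/5, 5/2, -4/5, 5/2).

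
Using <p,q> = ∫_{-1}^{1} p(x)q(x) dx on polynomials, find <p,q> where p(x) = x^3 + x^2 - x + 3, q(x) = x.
<p,q> = -4/15

Expand the product: p(x)·q(x) = x^4 + x^3 - x^2 + 3*x.
∫_{-1}^{1} of each monomial x^k gives [2/(k+1) if k even, 0 if k odd]. Integrating term-by-term (or equivalently evaluating the antiderivative F(x) = x^5/5 + x^4/4 - x^3/3 + 3*x^2/2 at the endpoints):
  F(1) − F(−1) = 97/60 − (113/60) = -4/15.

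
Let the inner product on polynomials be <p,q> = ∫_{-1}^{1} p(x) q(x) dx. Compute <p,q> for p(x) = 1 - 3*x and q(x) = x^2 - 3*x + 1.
<p,q> = 26/3

Expand the product: p(x)·q(x) = -3*x^3 + 10*x^2 - 6*x + 1.
∫_{-1}^{1} of each monomial x^k gives [2/(k+1) if k even, 0 if k odd]. Integrating term-by-term (or equivalently evaluating the antiderivative F(x) = -3*x^4/4 + 10*x^3/3 - 3*x^2 + x at the endpoints):
  F(1) − F(−1) = 7/12 − (-97/12) = 26/3.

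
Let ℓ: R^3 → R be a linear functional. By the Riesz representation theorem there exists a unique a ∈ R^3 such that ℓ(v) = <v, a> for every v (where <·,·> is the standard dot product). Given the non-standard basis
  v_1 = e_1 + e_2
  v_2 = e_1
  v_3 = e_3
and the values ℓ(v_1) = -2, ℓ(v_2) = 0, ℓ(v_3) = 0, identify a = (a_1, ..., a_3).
a = (0, -2, 0)

Write a = (a_1, ..., a_3) in the standard basis. For each basis vector v_i, ℓ(v_i) = <v_i, a> is a linear equation in the a_j's. Collect the n equations into a matrix system V a = ℓ, where row i of V is v_i (expressed in the standard basis). Since V is invertible (lower-triangular with 1s on the diagonal, up to permutation), solve by back-substitution:
  V =
[[1, 1, 0],
 [1, 0, 0],
 [0, 0, 1]]
  V a = (-2, 0, 0)
Solving gives a = (0, -2, 0).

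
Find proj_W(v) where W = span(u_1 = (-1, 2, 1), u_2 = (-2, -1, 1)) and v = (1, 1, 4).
proj_W(v) = (-31/35, 57/35, 6/7)

Set up U = [u_1 | ... | u_2] ∈ R^(3×2). The projector onto W = col(U) is P = U (U^T U)^(-1) U^T.
Compute U^T U =
  [6, 1]
  [1, 6],
and U^T v = (5, 1).
Solve U^T U · c = U^T v for the coefficients: c = (29/35, 1/35). The projection is proj_W(v) = U c.
Check: (v - proj_W(v)) · u_1 = 0  (should be 0).
Check: (v - proj_W(v)) · u_2 = 0  (should be 0).
Result: proj_W(v) = (-31/35, 57/35, 6/7).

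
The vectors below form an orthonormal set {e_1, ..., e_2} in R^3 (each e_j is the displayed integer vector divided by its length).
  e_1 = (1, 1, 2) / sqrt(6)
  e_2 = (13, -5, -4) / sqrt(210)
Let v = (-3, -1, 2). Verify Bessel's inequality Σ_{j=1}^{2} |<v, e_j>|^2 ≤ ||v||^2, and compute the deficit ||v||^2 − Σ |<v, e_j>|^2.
Σ |<v, e_j>|^2 = 42/5; ||v||^2 = 14; deficit = 28/5

Write each e_j = u_j / sqrt(<u_j, u_j>) where u_j is the displayed integer vector. Then <v, e_j> = <v, u_j> / sqrt(<u_j, u_j>), so |<v, e_j>|^2 = <v, u_j>^2 / <u_j, u_j>.
Coefficients: <v, e_1> = 0/sqrt(6), <v, e_2> = -42/sqrt(210).
Square and sum: Σ |<v, e_j>|^2 = 42/5.
Compute ||v||^2 = v·v = 14.
Deficit = 14 − 42/5 = 28/5 ≥ 0, confirming Bessel's inequality. (The deficit equals ||v − Σ <v,e_j> e_j||^2, the squared distance from v to span{e_j}.)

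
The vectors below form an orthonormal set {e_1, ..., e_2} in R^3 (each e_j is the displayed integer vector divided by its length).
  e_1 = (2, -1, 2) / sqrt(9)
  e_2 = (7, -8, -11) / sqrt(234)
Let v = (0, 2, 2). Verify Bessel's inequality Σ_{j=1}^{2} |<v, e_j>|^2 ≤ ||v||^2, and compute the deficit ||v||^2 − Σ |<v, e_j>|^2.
Σ |<v, e_j>|^2 = 86/13; ||v||^2 = 8; deficit = 18/13

Write each e_j = u_j / sqrt(<u_j, u_j>) where u_j is the displayed integer vector. Then <v, e_j> = <v, u_j> / sqrt(<u_j, u_j>), so |<v, e_j>|^2 = <v, u_j>^2 / <u_j, u_j>.
Coefficients: <v, e_1> = 2/sqrt(9), <v, e_2> = -38/sqrt(234).
Square and sum: Σ |<v, e_j>|^2 = 86/13.
Compute ||v||^2 = v·v = 8.
Deficit = 8 − 86/13 = 18/13 ≥ 0, confirming Bessel's inequality. (The deficit equals ||v − Σ <v,e_j> e_j||^2, the squared distance from v to span{e_j}.)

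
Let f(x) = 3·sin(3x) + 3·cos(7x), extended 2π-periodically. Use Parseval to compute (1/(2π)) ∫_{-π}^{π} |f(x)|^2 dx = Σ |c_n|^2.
Σ |c_n|^2 = 9

Expand |f|^2 and use orthogonality of {sin(nx), cos(mx)} on [-π, π]:
  ∫_{-π}^{π} sin(nx)^2 dx = π, ∫ cos(mx)^2 dx = π, and cross terms integrate to 0.
So ∫_{-π}^{π} f(x)^2 dx = 3^2 · π + 3^2 · π = (9 + 9)π.
Divide by 2π: (9 + 9)/2 = 9.
By Parseval, this equals Σ |c_n|^2.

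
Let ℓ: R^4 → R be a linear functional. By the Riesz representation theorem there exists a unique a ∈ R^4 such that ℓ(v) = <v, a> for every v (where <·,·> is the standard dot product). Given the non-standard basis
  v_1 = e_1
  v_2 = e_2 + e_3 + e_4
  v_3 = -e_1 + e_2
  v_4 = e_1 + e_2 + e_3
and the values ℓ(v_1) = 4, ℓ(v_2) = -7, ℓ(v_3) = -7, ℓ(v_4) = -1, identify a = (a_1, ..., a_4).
a = (4, -3, -2, -2)

Write a = (a_1, ..., a_4) in the standard basis. For each basis vector v_i, ℓ(v_i) = <v_i, a> is a linear equation in the a_j's. Collect the n equations into a matrix system V a = ℓ, where row i of V is v_i (expressed in the standard basis). Since V is invertible (lower-triangular with 1s on the diagonal, up to permutation), solve by back-substitution:
  V =
[[1, 0, 0, 0],
 [0, 1, 1, 1],
 [-1, 1, 0, 0],
 [1, 1, 1, 0]]
  V a = (4, -7, -7, -1)
Solving gives a = (4, -3, -2, -2).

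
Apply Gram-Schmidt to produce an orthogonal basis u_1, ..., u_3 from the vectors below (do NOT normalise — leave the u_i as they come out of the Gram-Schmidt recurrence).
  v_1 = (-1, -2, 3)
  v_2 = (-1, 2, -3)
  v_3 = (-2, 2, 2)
Orthogonal basis:
  u_1 = (-1, -2, 3)
  u_2 = (-13/7, 2/7, -3/7)
  u_3 = (0, 30/13, 20/13)

Apply the Gram-Schmidt recurrence
  u_1 = v_1
  u_i = v_i − Σ_{j<i} ((v_i · u_j) / (u_j · u_j)) · u_j.

Step by step this gives:
  u_1 = (-1, -2, 3)
  u_2 = (-13/7, 2/7, -3/7)
  u_3 = (0, 30/13, 20/13)

Orthogonality check:
  u_2 · u_1 = 0 (should be 0)
  u_3 · u_1 = 0 (should be 0)
  u_3 · u_2 = 0 (should be 0)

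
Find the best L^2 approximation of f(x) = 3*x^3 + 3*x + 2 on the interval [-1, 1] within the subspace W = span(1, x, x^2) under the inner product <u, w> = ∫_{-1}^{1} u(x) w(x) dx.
g(x) = 24*x/5 + 2

The best approximation g ∈ W is the orthogonal projection of f onto W. Writing g = a_0 + a_1 x + a_2 x^2, the coefficients solve the normal equations G · a = b where
  G_{ij} = <φ_i, φ_j> and b_i = <f, φ_i>, with φ_0 = 1, φ_1 = x, φ_2 = x^2.
G =
  [2, 0, 2/3]
  [0, 2/3, 0]
  [2/3, 0, 2/5],
b = (4, 16/5, 4/3).
Solving gives a_0 = 2, a_1 = 24/5, a_2 = 0, so
  g(x) = 24*x/5 + 2.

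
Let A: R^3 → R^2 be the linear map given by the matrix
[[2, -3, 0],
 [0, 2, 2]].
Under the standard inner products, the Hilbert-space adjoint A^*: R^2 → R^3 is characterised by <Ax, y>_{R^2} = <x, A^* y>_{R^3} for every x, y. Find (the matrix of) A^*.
A^* = A^T =
[[2, 0],
 [-3, 2],
 [0, 2]]

For real matrices with standard dot products, the defining identity <Ax, y> = <x, A^* y> gives (Ax)^T y = x^T (A^*) y, i.e. x^T A^T y = x^T (A^*) y. Since this holds for all x, y, we must have A^* = A^T. Therefore
A^* =
[[2, 0],
 [-3, 2],
 [0, 2]].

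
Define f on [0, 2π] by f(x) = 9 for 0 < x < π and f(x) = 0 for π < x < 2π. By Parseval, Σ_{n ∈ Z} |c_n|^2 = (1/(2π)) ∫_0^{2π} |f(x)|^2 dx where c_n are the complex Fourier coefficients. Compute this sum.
Σ |c_n|^2 = 81/2

Parseval equates the L^2 energy of f (normalised by 1/(2π)) with the ℓ^2 sum of its Fourier coefficients: (1/(2π)) ∫_0^{2π} |f|^2 = Σ |c_n|^2.
Compute the left side: (1/(2π)) [∫_0^π 9^2 dx + ∫_π^{2π} 0^2 dx] = (1/(2π)) · (81π + 0π) = (81 + 0)/2 = 81/2.
So Σ_{n ∈ Z} |c_n|^2 = 81/2.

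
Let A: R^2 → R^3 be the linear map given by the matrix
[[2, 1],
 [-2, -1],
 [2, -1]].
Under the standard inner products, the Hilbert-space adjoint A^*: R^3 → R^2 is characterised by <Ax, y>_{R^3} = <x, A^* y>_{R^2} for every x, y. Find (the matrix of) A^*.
A^* = A^T =
[[2, -2, 2],
 [1, -1, -1]]

For real matrices with standard dot products, the defining identity <Ax, y> = <x, A^* y> gives (Ax)^T y = x^T (A^*) y, i.e. x^T A^T y = x^T (A^*) y. Since this holds for all x, y, we must have A^* = A^T. Therefore
A^* =
[[2, -2, 2],
 [1, -1, -1]].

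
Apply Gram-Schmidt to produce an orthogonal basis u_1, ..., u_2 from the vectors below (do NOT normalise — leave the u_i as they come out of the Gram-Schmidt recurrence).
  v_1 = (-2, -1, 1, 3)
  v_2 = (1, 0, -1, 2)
Orthogonal basis:
  u_1 = (-2, -1, 1, 3)
  u_2 = (7/5, 1/5, -6/5, 7/5)

Apply the Gram-Schmidt recurrence
  u_1 = v_1
  u_i = v_i − Σ_{j<i} ((v_i · u_j) / (u_j · u_j)) · u_j.

Step by step this gives:
  u_1 = (-2, -1, 1, 3)
  u_2 = (7/5, 1/5, -6/5, 7/5)

Orthogonality check:
  u_2 · u_1 = 0 (should be 0)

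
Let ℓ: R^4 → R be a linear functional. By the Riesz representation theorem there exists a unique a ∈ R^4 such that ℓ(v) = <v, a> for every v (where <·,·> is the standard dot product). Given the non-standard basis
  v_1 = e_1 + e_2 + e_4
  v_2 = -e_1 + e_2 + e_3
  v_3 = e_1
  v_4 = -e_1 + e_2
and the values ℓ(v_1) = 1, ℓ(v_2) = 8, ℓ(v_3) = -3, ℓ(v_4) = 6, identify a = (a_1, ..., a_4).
a = (-3, 3, 2, 1)

Write a = (a_1, ..., a_4) in the standard basis. For each basis vector v_i, ℓ(v_i) = <v_i, a> is a linear equation in the a_j's. Collect the n equations into a matrix system V a = ℓ, where row i of V is v_i (expressed in the standard basis). Since V is invertible (lower-triangular with 1s on the diagonal, up to permutation), solve by back-substitution:
  V =
[[1, 1, 0, 1],
 [-1, 1, 1, 0],
 [1, 0, 0, 0],
 [-1, 1, 0, 0]]
  V a = (1, 8, -3, 6)
Solving gives a = (-3, 3, 2, 1).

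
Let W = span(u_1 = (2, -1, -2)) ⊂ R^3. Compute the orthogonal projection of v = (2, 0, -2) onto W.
proj_W(v) = (16/9, -8/9, -16/9)

Set up U = [u_1 | ... | u_1] ∈ R^(3×1). The projector onto W = col(U) is P = U (U^T U)^(-1) U^T.
Compute U^T U =
  [9],
and U^T v = (8).
Solve U^T U · c = U^T v for the coefficients: c = (8/9). The projection is proj_W(v) = U c.
Check: (v - proj_W(v)) · u_1 = 0  (should be 0).
Result: proj_W(v) = (16/9, -8/9, -16/9).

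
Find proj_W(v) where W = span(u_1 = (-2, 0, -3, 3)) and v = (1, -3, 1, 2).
proj_W(v) = (-1/11, 0, -3/22, 3/22)

Set up U = [u_1 | ... | u_1] ∈ R^(4×1). The projector onto W = col(U) is P = U (U^T U)^(-1) U^T.
Compute U^T U =
  [22],
and U^T v = (1).
Solve U^T U · c = U^T v for the coefficients: c = (1/22). The projection is proj_W(v) = U c.
Check: (v - proj_W(v)) · u_1 = 0  (should be 0).
Result: proj_W(v) = (-1/11, 0, -3/22, 3/22).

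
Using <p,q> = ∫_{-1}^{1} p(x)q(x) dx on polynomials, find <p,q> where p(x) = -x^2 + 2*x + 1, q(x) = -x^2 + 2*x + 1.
<p,q> = 56/15

Expand the product: p(x)·q(x) = x^4 - 4*x^3 + 2*x^2 + 4*x + 1.
∫_{-1}^{1} of each monomial x^k gives [2/(k+1) if k even, 0 if k odd]. Integrating term-by-term (or equivalently evaluating the antiderivative F(x) = x^5/5 - x^4 + 2*x^3/3 + 2*x^2 + x at the endpoints):
  F(1) − F(−1) = 43/15 − (-13/15) = 56/15.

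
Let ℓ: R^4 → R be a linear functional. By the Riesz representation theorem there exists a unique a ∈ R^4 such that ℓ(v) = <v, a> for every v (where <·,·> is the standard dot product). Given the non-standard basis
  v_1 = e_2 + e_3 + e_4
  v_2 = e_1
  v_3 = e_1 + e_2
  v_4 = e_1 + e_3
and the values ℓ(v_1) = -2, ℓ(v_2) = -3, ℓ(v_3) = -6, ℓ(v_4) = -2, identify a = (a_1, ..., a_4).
a = (-3, -3, 1, 0)

Write a = (a_1, ..., a_4) in the standard basis. For each basis vector v_i, ℓ(v_i) = <v_i, a> is a linear equation in the a_j's. Collect the n equations into a matrix system V a = ℓ, where row i of V is v_i (expressed in the standard basis). Since V is invertible (lower-triangular with 1s on the diagonal, up to permutation), solve by back-substitution:
  V =
[[0, 1, 1, 1],
 [1, 0, 0, 0],
 [1, 1, 0, 0],
 [1, 0, 1, 0]]
  V a = (-2, -3, -6, -2)
Solving gives a = (-3, -3, 1, 0).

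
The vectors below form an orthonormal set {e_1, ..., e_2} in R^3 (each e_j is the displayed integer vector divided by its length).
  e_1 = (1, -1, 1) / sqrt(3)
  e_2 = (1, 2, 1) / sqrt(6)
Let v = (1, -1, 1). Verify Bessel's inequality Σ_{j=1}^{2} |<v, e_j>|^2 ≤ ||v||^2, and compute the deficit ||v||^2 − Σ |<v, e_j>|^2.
Σ |<v, e_j>|^2 = 3; ||v||^2 = 3; deficit = 0

Write each e_j = u_j / sqrt(<u_j, u_j>) where u_j is the displayed integer vector. Then <v, e_j> = <v, u_j> / sqrt(<u_j, u_j>), so |<v, e_j>|^2 = <v, u_j>^2 / <u_j, u_j>.
Coefficients: <v, e_1> = 3/sqrt(3), <v, e_2> = 0/sqrt(6).
Square and sum: Σ |<v, e_j>|^2 = 3.
Compute ||v||^2 = v·v = 3.
Deficit = 3 − 3 = 0 ≥ 0, confirming Bessel's inequality. (The deficit equals ||v − Σ <v,e_j> e_j||^2, the squared distance from v to span{e_j}.)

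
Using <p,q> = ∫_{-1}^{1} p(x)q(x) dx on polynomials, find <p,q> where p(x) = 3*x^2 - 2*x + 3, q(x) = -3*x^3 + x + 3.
<p,q> = 376/15

Expand the product: p(x)·q(x) = -9*x^5 + 6*x^4 - 6*x^3 + 7*x^2 - 3*x + 9.
∫_{-1}^{1} of each monomial x^k gives [2/(k+1) if k even, 0 if k odd]. Integrating term-by-term (or equivalently evaluating the antiderivative F(x) = -3*x^6/2 + 6*x^5/5 - 3*x^4/2 + 7*x^3/3 - 3*x^2/2 + 9*x at the endpoints):
  F(1) − F(−1) = 241/30 − (-511/30) = 376/15.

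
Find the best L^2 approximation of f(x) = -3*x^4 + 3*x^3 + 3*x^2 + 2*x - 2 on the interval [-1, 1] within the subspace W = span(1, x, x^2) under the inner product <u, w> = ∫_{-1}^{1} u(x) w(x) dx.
g(x) = 3*x^2/7 + 19*x/5 - 61/35

The best approximation g ∈ W is the orthogonal projection of f onto W. Writing g = a_0 + a_1 x + a_2 x^2, the coefficients solve the normal equations G · a = b where
  G_{ij} = <φ_i, φ_j> and b_i = <f, φ_i>, with φ_0 = 1, φ_1 = x, φ_2 = x^2.
G =
  [2, 0, 2/3]
  [0, 2/3, 0]
  [2/3, 0, 2/5],
b = (-16/5, 38/15, -104/105).
Solving gives a_0 = -61/35, a_1 = 19/5, a_2 = 3/7, so
  g(x) = 3*x^2/7 + 19*x/5 - 61/35.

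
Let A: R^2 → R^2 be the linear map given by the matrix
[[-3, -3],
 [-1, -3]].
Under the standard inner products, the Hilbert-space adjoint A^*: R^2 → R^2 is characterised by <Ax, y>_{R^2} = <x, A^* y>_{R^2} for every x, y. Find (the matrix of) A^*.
A^* = A^T =
[[-3, -1],
 [-3, -3]]

For real matrices with standard dot products, the defining identity <Ax, y> = <x, A^* y> gives (Ax)^T y = x^T (A^*) y, i.e. x^T A^T y = x^T (A^*) y. Since this holds for all x, y, we must have A^* = A^T. Therefore
A^* =
[[-3, -1],
 [-3, -3]].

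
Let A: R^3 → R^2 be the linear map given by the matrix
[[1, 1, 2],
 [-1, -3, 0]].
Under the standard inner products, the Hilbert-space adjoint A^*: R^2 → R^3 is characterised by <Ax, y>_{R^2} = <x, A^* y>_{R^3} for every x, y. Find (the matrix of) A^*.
A^* = A^T =
[[1, -1],
 [1, -3],
 [2, 0]]

For real matrices with standard dot products, the defining identity <Ax, y> = <x, A^* y> gives (Ax)^T y = x^T (A^*) y, i.e. x^T A^T y = x^T (A^*) y. Since this holds for all x, y, we must have A^* = A^T. Therefore
A^* =
[[1, -1],
 [1, -3],
 [2, 0]].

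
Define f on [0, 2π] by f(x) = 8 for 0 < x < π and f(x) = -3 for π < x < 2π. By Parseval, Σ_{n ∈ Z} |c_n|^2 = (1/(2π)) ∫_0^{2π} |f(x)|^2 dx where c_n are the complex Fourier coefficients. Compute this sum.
Σ |c_n|^2 = 73/2

Parseval equates the L^2 energy of f (normalised by 1/(2π)) with the ℓ^2 sum of its Fourier coefficients: (1/(2π)) ∫_0^{2π} |f|^2 = Σ |c_n|^2.
Compute the left side: (1/(2π)) [∫_0^π 8^2 dx + ∫_π^{2π} (-3)^2 dx] = (1/(2π)) · (64π + 9π) = (64 + 9)/2 = 73/2.
So Σ_{n ∈ Z} |c_n|^2 = 73/2.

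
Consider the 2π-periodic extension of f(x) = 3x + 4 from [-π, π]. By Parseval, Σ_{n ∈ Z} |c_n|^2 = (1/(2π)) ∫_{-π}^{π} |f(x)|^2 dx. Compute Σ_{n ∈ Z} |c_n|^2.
Σ |c_n|^2 = 3π^2 + 16

Expand and integrate term by term over [-π, π]:
  ∫ (3x)^2 dx = 9·(2π^3/3); ∫ 2·3·(4)·x dx = 0 (odd integrand); ∫ 4^2 dx = 16·2π.
So (1/(2π)) ∫_{-π}^{π} (3x + 4)^2 dx = 9π^2/3 + 16 = 3π^2 + 16.
Parseval ⇒ Σ |c_n|^2 = 3π^2 + 16.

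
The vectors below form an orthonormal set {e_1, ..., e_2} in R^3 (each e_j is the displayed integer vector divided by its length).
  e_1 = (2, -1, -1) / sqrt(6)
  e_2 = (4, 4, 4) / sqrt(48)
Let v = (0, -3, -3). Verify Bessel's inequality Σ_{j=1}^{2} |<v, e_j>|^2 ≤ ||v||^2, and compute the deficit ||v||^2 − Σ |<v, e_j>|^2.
Σ |<v, e_j>|^2 = 18; ||v||^2 = 18; deficit = 0

Write each e_j = u_j / sqrt(<u_j, u_j>) where u_j is the displayed integer vector. Then <v, e_j> = <v, u_j> / sqrt(<u_j, u_j>), so |<v, e_j>|^2 = <v, u_j>^2 / <u_j, u_j>.
Coefficients: <v, e_1> = 6/sqrt(6), <v, e_2> = -24/sqrt(48).
Square and sum: Σ |<v, e_j>|^2 = 18.
Compute ||v||^2 = v·v = 18.
Deficit = 18 − 18 = 0 ≥ 0, confirming Bessel's inequality. (The deficit equals ||v − Σ <v,e_j> e_j||^2, the squared distance from v to span{e_j}.)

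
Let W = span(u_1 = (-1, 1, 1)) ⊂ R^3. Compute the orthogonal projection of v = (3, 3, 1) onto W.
proj_W(v) = (-1/3, 1/3, 1/3)

Set up U = [u_1 | ... | u_1] ∈ R^(3×1). The projector onto W = col(U) is P = U (U^T U)^(-1) U^T.
Compute U^T U =
  [3],
and U^T v = (1).
Solve U^T U · c = U^T v for the coefficients: c = (1/3). The projection is proj_W(v) = U c.
Check: (v - proj_W(v)) · u_1 = 0  (should be 0).
Result: proj_W(v) = (-1/3, 1/3, 1/3).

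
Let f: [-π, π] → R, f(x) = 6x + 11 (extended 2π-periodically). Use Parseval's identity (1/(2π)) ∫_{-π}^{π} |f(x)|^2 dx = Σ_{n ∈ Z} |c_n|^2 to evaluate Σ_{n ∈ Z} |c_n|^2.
Σ |c_n|^2 = 12π^2 + 121

Expand and integrate term by term over [-π, π]:
  ∫ (6x)^2 dx = 36·(2π^3/3); ∫ 2·6·(11)·x dx = 0 (odd integrand); ∫ 11^2 dx = 121·2π.
So (1/(2π)) ∫_{-π}^{π} (6x + 11)^2 dx = 36π^2/3 + 121 = 12π^2 + 121.
Parseval ⇒ Σ |c_n|^2 = 12π^2 + 121.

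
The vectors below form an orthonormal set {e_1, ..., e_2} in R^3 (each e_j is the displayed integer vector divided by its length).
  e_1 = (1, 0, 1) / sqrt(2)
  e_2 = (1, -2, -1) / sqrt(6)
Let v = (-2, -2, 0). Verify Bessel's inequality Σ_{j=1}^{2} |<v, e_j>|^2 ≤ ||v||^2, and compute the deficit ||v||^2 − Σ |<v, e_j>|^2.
Σ |<v, e_j>|^2 = 8/3; ||v||^2 = 8; deficit = 16/3

Write each e_j = u_j / sqrt(<u_j, u_j>) where u_j is the displayed integer vector. Then <v, e_j> = <v, u_j> / sqrt(<u_j, u_j>), so |<v, e_j>|^2 = <v, u_j>^2 / <u_j, u_j>.
Coefficients: <v, e_1> = -2/sqrt(2), <v, e_2> = 2/sqrt(6).
Square and sum: Σ |<v, e_j>|^2 = 8/3.
Compute ||v||^2 = v·v = 8.
Deficit = 8 − 8/3 = 16/3 ≥ 0, confirming Bessel's inequality. (The deficit equals ||v − Σ <v,e_j> e_j||^2, the squared distance from v to span{e_j}.)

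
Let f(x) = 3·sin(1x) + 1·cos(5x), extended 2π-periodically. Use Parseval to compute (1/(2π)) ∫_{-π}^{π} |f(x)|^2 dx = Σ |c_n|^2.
Σ |c_n|^2 = 5

Expand |f|^2 and use orthogonality of {sin(nx), cos(mx)} on [-π, π]:
  ∫_{-π}^{π} sin(nx)^2 dx = π, ∫ cos(mx)^2 dx = π, and cross terms integrate to 0.
So ∫_{-π}^{π} f(x)^2 dx = 3^2 · π + 1^2 · π = (9 + 1)π.
Divide by 2π: (9 + 1)/2 = 5.
By Parseval, this equals Σ |c_n|^2.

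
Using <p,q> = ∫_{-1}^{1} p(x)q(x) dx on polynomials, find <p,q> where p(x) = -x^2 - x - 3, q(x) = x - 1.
<p,q> = 6

Expand the product: p(x)·q(x) = -x^3 - 2*x + 3.
∫_{-1}^{1} of each monomial x^k gives [2/(k+1) if k even, 0 if k odd]. Integrating term-by-term (or equivalently evaluating the antiderivative F(x) = -x^4/4 - x^2 + 3*x at the endpoints):
  F(1) − F(−1) = 7/4 − (-17/4) = 6.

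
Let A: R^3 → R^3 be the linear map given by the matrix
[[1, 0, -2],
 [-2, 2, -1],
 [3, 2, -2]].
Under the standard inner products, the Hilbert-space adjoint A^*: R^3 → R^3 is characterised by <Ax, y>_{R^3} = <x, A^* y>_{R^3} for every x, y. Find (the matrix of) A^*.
A^* = A^T =
[[1, -2, 3],
 [0, 2, 2],
 [-2, -1, -2]]

For real matrices with standard dot products, the defining identity <Ax, y> = <x, A^* y> gives (Ax)^T y = x^T (A^*) y, i.e. x^T A^T y = x^T (A^*) y. Since this holds for all x, y, we must have A^* = A^T. Therefore
A^* =
[[1, -2, 3],
 [0, 2, 2],
 [-2, -1, -2]].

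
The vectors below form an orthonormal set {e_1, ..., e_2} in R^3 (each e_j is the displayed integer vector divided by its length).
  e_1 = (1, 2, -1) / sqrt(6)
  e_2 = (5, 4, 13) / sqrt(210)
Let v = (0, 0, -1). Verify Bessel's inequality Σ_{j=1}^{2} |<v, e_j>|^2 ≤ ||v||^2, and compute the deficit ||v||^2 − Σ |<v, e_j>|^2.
Σ |<v, e_j>|^2 = 34/35; ||v||^2 = 1; deficit = 1/35

Write each e_j = u_j / sqrt(<u_j, u_j>) where u_j is the displayed integer vector. Then <v, e_j> = <v, u_j> / sqrt(<u_j, u_j>), so |<v, e_j>|^2 = <v, u_j>^2 / <u_j, u_j>.
Coefficients: <v, e_1> = 1/sqrt(6), <v, e_2> = -13/sqrt(210).
Square and sum: Σ |<v, e_j>|^2 = 34/35.
Compute ||v||^2 = v·v = 1.
Deficit = 1 − 34/35 = 1/35 ≥ 0, confirming Bessel's inequality. (The deficit equals ||v − Σ <v,e_j> e_j||^2, the squared distance from v to span{e_j}.)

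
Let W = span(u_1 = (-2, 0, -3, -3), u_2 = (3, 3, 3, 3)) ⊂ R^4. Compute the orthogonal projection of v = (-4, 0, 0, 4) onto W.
proj_W(v) = (0, -4/3, 2/3, 2/3)

Set up U = [u_1 | ... | u_2] ∈ R^(4×2). The projector onto W = col(U) is P = U (U^T U)^(-1) U^T.
Compute U^T U =
  [22, -24]
  [-24, 36],
and U^T v = (-4, 0).
Solve U^T U · c = U^T v for the coefficients: c = (-2/3, -4/9). The projection is proj_W(v) = U c.
Check: (v - proj_W(v)) · u_1 = 0  (should be 0).
Check: (v - proj_W(v)) · u_2 = 0  (should be 0).
Result: proj_W(v) = (0, -4/3, 2/3, 2/3).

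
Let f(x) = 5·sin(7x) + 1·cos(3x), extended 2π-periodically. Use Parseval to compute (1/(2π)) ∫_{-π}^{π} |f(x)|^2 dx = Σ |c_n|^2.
Σ |c_n|^2 = 13

Expand |f|^2 and use orthogonality of {sin(nx), cos(mx)} on [-π, π]:
  ∫_{-π}^{π} sin(nx)^2 dx = π, ∫ cos(mx)^2 dx = π, and cross terms integrate to 0.
So ∫_{-π}^{π} f(x)^2 dx = 5^2 · π + 1^2 · π = (25 + 1)π.
Divide by 2π: (25 + 1)/2 = 13.
By Parseval, this equals Σ |c_n|^2.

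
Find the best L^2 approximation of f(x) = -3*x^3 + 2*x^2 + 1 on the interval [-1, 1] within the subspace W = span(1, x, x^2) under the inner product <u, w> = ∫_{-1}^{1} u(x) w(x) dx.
g(x) = 2*x^2 - 9*x/5 + 1

The best approximation g ∈ W is the orthogonal projection of f onto W. Writing g = a_0 + a_1 x + a_2 x^2, the coefficients solve the normal equations G · a = b where
  G_{ij} = <φ_i, φ_j> and b_i = <f, φ_i>, with φ_0 = 1, φ_1 = x, φ_2 = x^2.
G =
  [2, 0, 2/3]
  [0, 2/3, 0]
  [2/3, 0, 2/5],
b = (10/3, -6/5, 22/15).
Solving gives a_0 = 1, a_1 = -9/5, a_2 = 2, so
  g(x) = 2*x^2 - 9*x/5 + 1.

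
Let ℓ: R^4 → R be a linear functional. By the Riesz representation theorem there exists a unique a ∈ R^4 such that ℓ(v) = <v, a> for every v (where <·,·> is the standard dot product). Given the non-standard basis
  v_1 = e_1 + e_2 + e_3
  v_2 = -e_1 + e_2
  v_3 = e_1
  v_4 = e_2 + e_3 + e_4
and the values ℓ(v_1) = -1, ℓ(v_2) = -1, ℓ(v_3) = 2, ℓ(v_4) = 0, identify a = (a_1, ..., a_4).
a = (2, 1, -4, 3)

Write a = (a_1, ..., a_4) in the standard basis. For each basis vector v_i, ℓ(v_i) = <v_i, a> is a linear equation in the a_j's. Collect the n equations into a matrix system V a = ℓ, where row i of V is v_i (expressed in the standard basis). Since V is invertible (lower-triangular with 1s on the diagonal, up to permutation), solve by back-substitution:
  V =
[[1, 1, 1, 0],
 [-1, 1, 0, 0],
 [1, 0, 0, 0],
 [0, 1, 1, 1]]
  V a = (-1, -1, 2, 0)
Solving gives a = (2, 1, -4, 3).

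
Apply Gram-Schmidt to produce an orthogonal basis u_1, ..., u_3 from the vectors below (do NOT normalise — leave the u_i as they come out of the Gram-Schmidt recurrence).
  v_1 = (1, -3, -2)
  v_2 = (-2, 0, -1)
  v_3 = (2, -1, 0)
Orthogonal basis:
  u_1 = (1, -3, -2)
  u_2 = (-2, 0, -1)
  u_3 = (3/70, 1/14, -3/35)

Apply the Gram-Schmidt recurrence
  u_1 = v_1
  u_i = v_i − Σ_{j<i} ((v_i · u_j) / (u_j · u_j)) · u_j.

Step by step this gives:
  u_1 = (1, -3, -2)
  u_2 = (-2, 0, -1)
  u_3 = (3/70, 1/14, -3/35)

Orthogonality check:
  u_2 · u_1 = 0 (should be 0)
  u_3 · u_1 = 0 (should be 0)
  u_3 · u_2 = 0 (should be 0)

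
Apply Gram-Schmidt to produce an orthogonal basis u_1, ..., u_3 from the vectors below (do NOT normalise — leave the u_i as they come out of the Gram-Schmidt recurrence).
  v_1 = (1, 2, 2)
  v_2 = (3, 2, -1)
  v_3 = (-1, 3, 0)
Orthogonal basis:
  u_1 = (1, 2, 2)
  u_2 = (22/9, 8/9, -19/9)
  u_3 = (-162/101, 189/101, -108/101)

Apply the Gram-Schmidt recurrence
  u_1 = v_1
  u_i = v_i − Σ_{j<i} ((v_i · u_j) / (u_j · u_j)) · u_j.

Step by step this gives:
  u_1 = (1, 2, 2)
  u_2 = (22/9, 8/9, -19/9)
  u_3 = (-162/101, 189/101, -108/101)

Orthogonality check:
  u_2 · u_1 = 0 (should be 0)
  u_3 · u_1 = 0 (should be 0)
  u_3 · u_2 = 0 (should be 0)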